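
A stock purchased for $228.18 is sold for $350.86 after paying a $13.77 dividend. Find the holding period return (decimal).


Formula: HPR = (P1 - P0 + D) / P0
Gain: $350.86 - $228.18 + $13.77 = $136.45
HPR = $136.45 / $228.18 = 0.598

0.598


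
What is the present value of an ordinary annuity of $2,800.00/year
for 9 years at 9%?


Formula: PV = PMT * (1 - (1+r)^(-n)) / r
Discount factor: (1 + 0.09)^(-9) = 0.460428
Bracket: 1 - 0.460428 = 0.539572
PV = $2,800.00 * 0.539572 / 0.09 = $16,786.69

$16,786.69


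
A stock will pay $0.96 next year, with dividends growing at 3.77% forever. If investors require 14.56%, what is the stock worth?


Formula: P = D1 / (r - g)
Spread: r - g = 0.1456 - 0.0377 = 0.1079
Substituting: P = $0.96 / 0.1079
P = $8.90

$8.90


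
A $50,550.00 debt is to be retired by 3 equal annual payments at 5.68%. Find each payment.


Formula: PMT = PV * r / (1 - (1+r)^(-n))
Denominator: 1 - (1 + 0.0568)^(-3) = 0.15273
Numerator: $50,550.00 * 0.0568 = 2871.24
PMT = 2871.24 / 0.15273 = $18,799.39

$18,799.39


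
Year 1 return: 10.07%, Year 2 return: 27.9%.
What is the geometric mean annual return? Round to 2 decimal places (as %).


Formula: Geometric mean = ((1+r1)*(1+r2))^(1/2) - 1
Product: (1 + 0.1007) * (1 + 0.279) = 1.1007 * 1.279 = 1.407795
Square root: 1.407795^0.5 = 1.186505
Geometric mean = 1.186505 - 1 = 0.186505
As percentage: 18.65%

18.65%


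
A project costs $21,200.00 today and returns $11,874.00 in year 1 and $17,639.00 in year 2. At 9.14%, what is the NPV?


Formula: NPV = C0 + C1/(1+r) + C2/(1+r)^2
Discount C1: $11,874.00 / (1 + 0.0914) = $10,879.60
Discount C2: $17,639.00 / (1 + 0.0914)^2 = $14,808.33
NPV = -$21,200.00 + $10,879.60 + $14,808.33 = $4,487.93

$4,487.93


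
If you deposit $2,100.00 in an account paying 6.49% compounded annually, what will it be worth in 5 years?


Formula: FV = P * (1 + r)^n
Substituting: FV = $2,100.00 * (1 + 0.0649)^5
Growth factor: (1.0649)^5 = 1.369444
FV = $2,100.00 * 1.369444 = $2,875.83

$2,875.83


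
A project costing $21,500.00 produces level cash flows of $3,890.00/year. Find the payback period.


Formula: Payback = investment / annual cash flow
Substituting: Payback = $21,500.00 / $3,890.00
Payback = 5.527 years

5.527 years


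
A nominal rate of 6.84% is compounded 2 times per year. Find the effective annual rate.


Formula: EAR = (1 + r/m)^m - 1
Period rate: r/m = 0.0684 / 2 = 0.0342
Compounding: (1 + 0.0342)^2 = 1.06957
EAR = 1.06957 - 1 = 0.06957

0.06957


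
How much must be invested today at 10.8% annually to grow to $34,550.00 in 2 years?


Formula: PV = FV / (1 + r)^n
Substituting: PV = $34,550.00 / (1 + 0.108)^2
Discount factor: (1.108)^2 = 1.227664
PV = $34,550.00 / 1.227664 = $28,142.88

$28,142.88


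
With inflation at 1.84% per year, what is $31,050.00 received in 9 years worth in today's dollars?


Formula: Real value = nominal / (1 + inflation)^years
Price level: (1 + 0.0184)^9 = 1.178326
Real value = $31,050.00 / 1.178326 = $26,350.94

$26,350.94


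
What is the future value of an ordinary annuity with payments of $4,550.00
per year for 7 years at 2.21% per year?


Formula: FV = PMT * ((1+r)^n - 1) / r
Growth factor: (1 + 0.0221)^7 = 1.165343
Numerator: 1.165343 - 1 = 0.165343
FV = $4,550.00 * 0.165343 / 0.0221 = $34,041.18

$34,041.18


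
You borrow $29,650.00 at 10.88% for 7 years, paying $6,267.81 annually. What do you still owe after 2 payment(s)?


Formula: Balance = PV*(1+r)^k - PMT*((1+r)^k - 1)/r
Growth: (1 + 0.1088)^2 = 1.229437
Accumulated factor: ((1+r)^k - 1)/r = 2.1088
Balance = $29,650.00 * 1.229437 - $6,267.81 * 2.1088
Balance = $23,235.26

$23,235.26


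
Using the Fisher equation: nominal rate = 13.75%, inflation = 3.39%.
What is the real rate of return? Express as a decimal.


Formula: (1 + r_real) = (1 + r_nom) / (1 + inflation)
Substituting: (1 + r_real) = 1.1375 / 1.0339
(1 + r_real) = 1.100203
r_real = 1.100203 - 1 = 0.100203

0.100203


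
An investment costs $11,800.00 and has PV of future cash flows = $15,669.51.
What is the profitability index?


Formula: PI = PV(cash flows) / initial investment
Substituting: PI = $15,669.51 / $11,800.00
PI = 1.3279

1.3279


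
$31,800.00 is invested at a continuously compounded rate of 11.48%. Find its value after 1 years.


Formula: FV = P * e^(r*t)
Exponent: r*t = 0.1148 * 1 = 0.1148
e^(0.1148) = 1.121649
FV = $31,800.00 * 1.121649 = $35,668.44

$35,668.44


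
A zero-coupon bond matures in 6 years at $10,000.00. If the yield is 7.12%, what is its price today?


Formula: Price = FV / (1 + r)^n
Substituting: Price = $10,000.00 / (1 + 0.0712)^6
Discount factor: (1.0712)^6 = 1.510857
Price = $10,000.00 / 1.510857 = $6,618.76

$6,618.76


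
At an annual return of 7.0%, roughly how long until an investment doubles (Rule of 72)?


Formula: Years ≈ 72 / r
Substituting: Years ≈ 72 / 7.0
Years ≈ 10.3

10.3 years


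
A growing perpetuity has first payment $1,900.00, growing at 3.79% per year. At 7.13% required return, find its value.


Formula: PV = C / (r - g)
Spread: r - g = 0.0713 - 0.0379 = 0.0334
Substituting: PV = $1,900.00 / 0.0334
PV = $56,886.23

$56,886.23


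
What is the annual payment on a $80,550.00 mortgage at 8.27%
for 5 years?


Formula: PMT = PV * r / (1 - (1+r)^(-n))
Denominator: 1 - (1 + 0.0827)^(-5) = 0.327861
Numerator: $80,550.00 * 0.0827 = 6661.485
PMT = 6661.485 / 0.327861 = $20,318.04

$20,318.04


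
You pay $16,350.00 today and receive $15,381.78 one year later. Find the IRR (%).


Formula: IRR = C1/C0 - 1
Substituting: IRR = $15,381.78 / $16,350.00 - 1
Ratio: 0.940782 - 1 = -0.059218
IRR = -5.9218%

-5.9218%


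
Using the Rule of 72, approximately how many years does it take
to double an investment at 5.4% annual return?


Formula: Years ≈ 72 / r
Substituting: Years ≈ 72 / 5.4
Years ≈ 13.3

13.3 years


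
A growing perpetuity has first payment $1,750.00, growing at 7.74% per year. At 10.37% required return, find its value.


Formula: PV = C / (r - g)
Spread: r - g = 0.1037 - 0.0774 = 0.0263
Substituting: PV = $1,750.00 / 0.0263
PV = $66,539.92

$66,539.92


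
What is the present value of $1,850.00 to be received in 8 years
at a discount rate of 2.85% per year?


Formula: PV = FV / (1 + r)^n
Substituting: PV = $1,850.00 / (1 + 0.0285)^8
Discount factor: (1.0285)^8 = 1.252087
PV = $1,850.00 / 1.252087 = $1,477.53

$1,477.53


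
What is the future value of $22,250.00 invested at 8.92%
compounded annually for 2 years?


Formula: FV = P * (1 + r)^n
Substituting: FV = $22,250.00 * (1 + 0.0892)^2
Growth factor: (1.0892)^2 = 1.186357
FV = $22,250.00 * 1.186357 = $26,396.44

$26,396.44


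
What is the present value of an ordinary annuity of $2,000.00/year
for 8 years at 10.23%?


Formula: PV = PMT * (1 - (1+r)^(-n)) / r
Discount factor: (1 + 0.1023)^(-8) = 0.458777
Bracket: 1 - 0.458777 = 0.541223
PV = $2,000.00 * 0.541223 / 0.1023 = $10,581.10

$10,581.10


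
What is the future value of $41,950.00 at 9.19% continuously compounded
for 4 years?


Formula: FV = P * e^(r*t)
Exponent: r*t = 0.0919 * 4 = 0.3676
e^(0.3676) = 1.444264
FV = $41,950.00 * 1.444264 = $60,586.88

$60,586.88


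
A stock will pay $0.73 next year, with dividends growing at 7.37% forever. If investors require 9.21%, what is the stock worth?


Formula: P = D1 / (r - g)
Spread: r - g = 0.0921 - 0.0737 = 0.0184
Substituting: P = $0.73 / 0.0184
P = $39.67

$39.67


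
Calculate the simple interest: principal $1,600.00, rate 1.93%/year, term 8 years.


Formula: I = P * r * t
Substituting: I = $1,600.00 * 0.0193 * 8
Step: I = $1,600.00 * 0.1544
I = $247.04

$247.04


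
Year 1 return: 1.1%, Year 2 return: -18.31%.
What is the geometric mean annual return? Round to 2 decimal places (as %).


Formula: Geometric mean = ((1+r1)*(1+r2))^(1/2) - 1
Product: (1 + 0.011) * (1 + -0.1831) = 1.011 * 0.8169 = 0.825886
Square root: 0.825886^0.5 = 0.908783
Geometric mean = 0.908783 - 1 = -0.091217
As percentage: -9.12%

-9.12%


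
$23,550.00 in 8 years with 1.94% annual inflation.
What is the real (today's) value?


Formula: Real value = nominal / (1 + inflation)^years
Price level: (1 + 0.0194)^8 = 1.166157
Real value = $23,550.00 / 1.166157 = $20,194.54

$20,194.54


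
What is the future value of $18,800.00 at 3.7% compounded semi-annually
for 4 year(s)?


Formula: FV = P * (1 + r/m)^(m*t)
Period rate: r/m = 0.037 / 2 = 0.0185
Total periods: m*t = 2 * 4 = 8
Growth factor: (1 + 0.0185)^8 = 1.157946
FV = $18,800.00 * 1.157946 = $21,769.38

$21,769.38


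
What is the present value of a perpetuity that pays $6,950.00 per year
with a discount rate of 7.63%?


Formula: PV = C / r
Substituting: PV = $6,950.00 / 0.0763
PV = $91,087.81

$91,087.81


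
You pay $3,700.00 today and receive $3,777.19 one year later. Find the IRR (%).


Formula: IRR = C1/C0 - 1
Substituting: IRR = $3,777.19 / $3,700.00 - 1
Ratio: 1.020862 - 1 = 0.020862
IRR = 2.0862%

2.0862%


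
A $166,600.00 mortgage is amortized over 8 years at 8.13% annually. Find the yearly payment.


Formula: PMT = PV * r / (1 - (1+r)^(-n))
Denominator: 1 - (1 + 0.0813)^(-8) = 0.464906
Numerator: $166,600.00 * 0.0813 = 13544.58
PMT = 13544.58 / 0.464906 = $29,134.04

$29,134.04


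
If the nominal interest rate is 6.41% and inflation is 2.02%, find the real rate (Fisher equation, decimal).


Formula: (1 + r_real) = (1 + r_nom) / (1 + inflation)
Substituting: (1 + r_real) = 1.0641 / 1.0202
(1 + r_real) = 1.043031
r_real = 1.043031 - 1 = 0.043031

0.043031


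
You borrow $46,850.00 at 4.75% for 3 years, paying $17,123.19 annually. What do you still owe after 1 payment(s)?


Formula: Balance = PV*(1+r)^k - PMT*((1+r)^k - 1)/r
Growth: (1 + 0.0475)^1 = 1.0475
Accumulated factor: ((1+r)^k - 1)/r = 1.0
Balance = $46,850.00 * 1.0475 - $17,123.19 * 1.0
Balance = $31,952.19

$31,952.19


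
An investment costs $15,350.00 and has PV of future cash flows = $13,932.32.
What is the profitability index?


Formula: PI = PV(cash flows) / initial investment
Substituting: PI = $13,932.32 / $15,350.00
PI = 0.9076

0.9076


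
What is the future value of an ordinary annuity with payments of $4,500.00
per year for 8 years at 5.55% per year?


Formula: FV = PMT * ((1+r)^n - 1) / r
Growth factor: (1 + 0.0555)^8 = 1.540515
Numerator: 1.540515 - 1 = 0.540515
FV = $4,500.00 * 0.540515 / 0.0555 = $43,825.53

$43,825.53


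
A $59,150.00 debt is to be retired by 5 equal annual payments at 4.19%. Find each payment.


Formula: PMT = PV * r / (1 - (1+r)^(-n))
Denominator: 1 - (1 + 0.0419)^(-5) = 0.18554
Numerator: $59,150.00 * 0.0419 = 2478.385
PMT = 2478.385 / 0.18554 = $13,357.69

$13,357.69


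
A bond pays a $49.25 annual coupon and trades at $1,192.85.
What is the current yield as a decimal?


Formula: Current yield = annual coupon / price
Substituting: CY = $49.25 / $1,192.85
CY = 0.041288

0.041288


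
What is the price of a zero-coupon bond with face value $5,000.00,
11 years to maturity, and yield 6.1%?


Formula: Price = FV / (1 + r)^n
Substituting: Price = $5,000.00 / (1 + 0.061)^11
Discount factor: (1.061)^11 = 1.918091
Price = $5,000.00 / 1.918091 = $2,606.76

$2,606.76


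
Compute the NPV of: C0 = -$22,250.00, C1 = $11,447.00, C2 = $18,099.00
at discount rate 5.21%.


Formula: NPV = C0 + C1/(1+r) + C2/(1+r)^2
Discount C1: $11,447.00 / (1 + 0.0521) = $10,880.14
Discount C2: $18,099.00 / (1 + 0.0521)^2 = $16,350.86
NPV = -$22,250.00 + $10,880.14 + $16,350.86 = $4,981.00

$4,981.00


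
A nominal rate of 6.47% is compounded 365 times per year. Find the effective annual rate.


Formula: EAR = (1 + r/m)^m - 1
Period rate: r/m = 0.0647 / 365 = 0.000177
Compounding: (1 + 0.000177)^365 = 1.066833
EAR = 1.066833 - 1 = 0.066833

0.066833


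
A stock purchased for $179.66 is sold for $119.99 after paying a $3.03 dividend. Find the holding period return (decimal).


Formula: HPR = (P1 - P0 + D) / P0
Gain: $119.99 - $179.66 + $3.03 = -$56.64
HPR = -$56.64 / $179.66 = -0.3153

-0.3153


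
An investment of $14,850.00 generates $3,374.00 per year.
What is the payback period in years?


Formula: Payback = investment / annual cash flow
Substituting: Payback = $14,850.00 / $3,374.00
Payback = 4.4013 years

4.4013 years


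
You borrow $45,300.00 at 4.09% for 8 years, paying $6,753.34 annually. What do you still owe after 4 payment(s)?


Formula: Balance = PV*(1+r)^k - PMT*((1+r)^k - 1)/r
Growth: (1 + 0.0409)^4 = 1.173913
Accumulated factor: ((1+r)^k - 1)/r = 4.25216
Balance = $45,300.00 * 1.173913 - $6,753.34 * 4.25216
Balance = $24,461.99

$24,461.99


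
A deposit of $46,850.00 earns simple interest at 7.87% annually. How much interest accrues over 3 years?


Formula: I = P * r * t
Substituting: I = $46,850.00 * 0.0787 * 3
Step: I = $46,850.00 * 0.2361
I = $11,061.29

$11,061.29


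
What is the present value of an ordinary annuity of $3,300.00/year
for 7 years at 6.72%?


Formula: PV = PMT * (1 - (1+r)^(-n)) / r
Discount factor: (1 + 0.0672)^(-7) = 0.634277
Bracket: 1 - 0.634277 = 0.365723
PV = $3,300.00 * 0.365723 / 0.0672 = $17,959.59

$17,959.59


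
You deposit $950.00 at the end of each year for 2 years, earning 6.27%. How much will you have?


Formula: FV = PMT * ((1+r)^n - 1) / r
Growth factor: (1 + 0.0627)^2 = 1.129331
Numerator: 1.129331 - 1 = 0.129331
FV = $950.00 * 0.129331 / 0.0627 = $1,959.57

$1,959.57


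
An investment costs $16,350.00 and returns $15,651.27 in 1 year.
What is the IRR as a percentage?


Formula: IRR = C1/C0 - 1
Substituting: IRR = $15,651.27 / $16,350.00 - 1
Ratio: 0.957264 - 1 = -0.042736
IRR = -4.2736%

-4.2736%


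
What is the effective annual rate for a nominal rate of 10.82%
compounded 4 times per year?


Formula: EAR = (1 + r/m)^m - 1
Period rate: r/m = 0.1082 / 4 = 0.02705
Compounding: (1 + 0.02705)^4 = 1.11267
EAR = 1.11267 - 1 = 0.11267

0.11267


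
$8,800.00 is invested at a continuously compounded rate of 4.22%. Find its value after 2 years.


Formula: FV = P * e^(r*t)
Exponent: r*t = 0.0422 * 2 = 0.0844
e^(0.0844) = 1.088064
FV = $8,800.00 * 1.088064 = $9,574.96

$9,574.96


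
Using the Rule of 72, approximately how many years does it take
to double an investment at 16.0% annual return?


Formula: Years ≈ 72 / r
Substituting: Years ≈ 72 / 16.0
Years ≈ 4.5

4.5 years


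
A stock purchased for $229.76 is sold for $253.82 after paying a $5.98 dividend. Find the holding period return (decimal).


Formula: HPR = (P1 - P0 + D) / P0
Gain: $253.82 - $229.76 + $5.98 = $30.04
HPR = $30.04 / $229.76 = 0.1307

0.1307


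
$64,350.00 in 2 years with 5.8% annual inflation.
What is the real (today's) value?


Formula: Real value = nominal / (1 + inflation)^years
Price level: (1 + 0.058)^2 = 1.119364
Real value = $64,350.00 / 1.119364 = $57,488.00

$57,488.00


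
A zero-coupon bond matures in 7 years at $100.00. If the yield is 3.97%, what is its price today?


Formula: Price = FV / (1 + r)^n
Substituting: Price = $100.00 / (1 + 0.0397)^7
Discount factor: (1.0397)^7 = 1.313277
Price = $100.00 / 1.313277 = $76.15

$76.15


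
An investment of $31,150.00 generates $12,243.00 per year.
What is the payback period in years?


Formula: Payback = investment / annual cash flow
Substituting: Payback = $31,150.00 / $12,243.00
Payback = 2.5443 years

2.5443 years


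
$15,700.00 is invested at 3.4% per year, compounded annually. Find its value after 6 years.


Formula: FV = P * (1 + r)^n
Substituting: FV = $15,700.00 * (1 + 0.034)^6
Growth factor: (1.034)^6 = 1.222146
FV = $15,700.00 * 1.222146 = $19,187.70

$19,187.70


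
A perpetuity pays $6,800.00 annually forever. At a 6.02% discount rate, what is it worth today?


Formula: PV = C / r
Substituting: PV = $6,800.00 / 0.0602
PV = $112,956.81

$112,956.81


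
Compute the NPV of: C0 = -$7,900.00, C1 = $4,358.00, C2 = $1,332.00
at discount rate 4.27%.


Formula: NPV = C0 + C1/(1+r) + C2/(1+r)^2
Discount C1: $4,358.00 / (1 + 0.0427) = $4,179.53
Discount C2: $1,332.00 / (1 + 0.0427)^2 = $1,225.14
NPV = -$7,900.00 + $4,179.53 + $1,225.14 = -$2,495.33

-$2,495.33


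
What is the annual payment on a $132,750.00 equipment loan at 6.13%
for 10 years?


Formula: PMT = PV * r / (1 - (1+r)^(-n))
Denominator: 1 - (1 + 0.0613)^(-10) = 0.448407
Numerator: $132,750.00 * 0.0613 = 8137.575
PMT = 8137.575 / 0.448407 = $18,147.72

$18,147.72


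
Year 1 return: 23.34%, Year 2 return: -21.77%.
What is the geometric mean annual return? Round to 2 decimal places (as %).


Formula: Geometric mean = ((1+r1)*(1+r2))^(1/2) - 1
Product: (1 + 0.2334) * (1 + -0.2177) = 1.2334 * 0.7823 = 0.964889
Square root: 0.964889^0.5 = 0.982288
Geometric mean = 0.982288 - 1 = -0.017712
As percentage: -1.77%

-1.77%


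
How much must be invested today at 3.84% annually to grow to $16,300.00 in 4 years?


Formula: PV = FV / (1 + r)^n
Substituting: PV = $16,300.00 / (1 + 0.0384)^4
Discount factor: (1.0384)^4 = 1.162676
PV = $16,300.00 / 1.162676 = $14,019.38

$14,019.38


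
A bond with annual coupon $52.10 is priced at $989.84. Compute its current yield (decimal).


Formula: Current yield = annual coupon / price
Substituting: CY = $52.10 / $989.84
CY = 0.052635

0.052635


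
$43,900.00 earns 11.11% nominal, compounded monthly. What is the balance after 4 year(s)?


Formula: FV = P * (1 + r/m)^(m*t)
Period rate: r/m = 0.1111 / 12 = 0.009258
Total periods: m*t = 12 * 4 = 48
Growth factor: (1 + 0.009258)^48 = 1.556369
FV = $43,900.00 * 1.556369 = $68,324.59

$68,324.59


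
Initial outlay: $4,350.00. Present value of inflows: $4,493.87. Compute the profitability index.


Formula: PI = PV(cash flows) / initial investment
Substituting: PI = $4,493.87 / $4,350.00
PI = 1.0331

1.0331


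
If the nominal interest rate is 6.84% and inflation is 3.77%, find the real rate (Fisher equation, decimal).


Formula: (1 + r_real) = (1 + r_nom) / (1 + inflation)
Substituting: (1 + r_real) = 1.0684 / 1.0377
(1 + r_real) = 1.029585
r_real = 1.029585 - 1 = 0.029585

0.029585


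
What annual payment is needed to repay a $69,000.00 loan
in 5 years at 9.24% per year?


Formula: PMT = PV * r / (1 - (1+r)^(-n))
Denominator: 1 - (1 + 0.0924)^(-5) = 0.357177
Numerator: $69,000.00 * 0.0924 = 6375.6
PMT = 6375.6 / 0.357177 = $17,849.98

$17,849.98


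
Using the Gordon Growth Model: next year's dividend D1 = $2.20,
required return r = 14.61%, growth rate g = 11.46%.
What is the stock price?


Formula: P = D1 / (r - g)
Spread: r - g = 0.1461 - 0.1146 = 0.0315
Substituting: P = $2.20 / 0.0315
P = $69.84

$69.84


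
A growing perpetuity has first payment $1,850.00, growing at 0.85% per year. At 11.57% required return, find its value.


Formula: PV = C / (r - g)
Spread: r - g = 0.1157 - 0.0085 = 0.1072
Substituting: PV = $1,850.00 / 0.1072
PV = $17,257.46

$17,257.46


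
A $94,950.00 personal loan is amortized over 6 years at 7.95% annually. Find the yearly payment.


Formula: PMT = PV * r / (1 - (1+r)^(-n))
Denominator: 1 - (1 + 0.0795)^(-6) = 0.368077
Numerator: $94,950.00 * 0.0795 = 7548.525
PMT = 7548.525 / 0.368077 = $20,508.00

$20,508.00


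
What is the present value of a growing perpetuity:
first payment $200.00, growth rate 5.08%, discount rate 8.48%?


Formula: PV = C / (r - g)
Spread: r - g = 0.0848 - 0.0508 = 0.034
Substituting: PV = $200.00 / 0.034
PV = $5,882.35

$5,882.35


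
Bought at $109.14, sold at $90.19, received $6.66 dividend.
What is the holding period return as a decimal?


Formula: HPR = (P1 - P0 + D) / P0
Gain: $90.19 - $109.14 + $6.66 = -$12.29
HPR = -$12.29 / $109.14 = -0.1126

-0.1126


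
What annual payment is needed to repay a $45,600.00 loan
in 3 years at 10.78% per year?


Formula: PMT = PV * r / (1 - (1+r)^(-n))
Denominator: 1 - (1 + 0.1078)^(-3) = 0.264444
Numerator: $45,600.00 * 0.1078 = 4915.68
PMT = 4915.68 / 0.264444 = $18,588.76

$18,588.76


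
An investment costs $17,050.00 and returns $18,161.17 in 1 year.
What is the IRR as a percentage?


Formula: IRR = C1/C0 - 1
Substituting: IRR = $18,161.17 / $17,050.00 - 1
Ratio: 1.065171 - 1 = 0.065171
IRR = 6.5171%

6.5171%


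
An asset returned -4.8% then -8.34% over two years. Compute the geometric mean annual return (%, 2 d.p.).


Formula: Geometric mean = ((1+r1)*(1+r2))^(1/2) - 1
Product: (1 + -0.048) * (1 + -0.0834) = 0.952 * 0.9166 = 0.872603
Square root: 0.872603^0.5 = 0.934132
Geometric mean = 0.934132 - 1 = -0.065868
As percentage: -6.59%

-6.59%


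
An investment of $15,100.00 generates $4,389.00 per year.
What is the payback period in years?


Formula: Payback = investment / annual cash flow
Substituting: Payback = $15,100.00 / $4,389.00
Payback = 3.4404 years

3.4404 years


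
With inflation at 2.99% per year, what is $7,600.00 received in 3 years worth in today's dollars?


Formula: Real value = nominal / (1 + inflation)^years
Price level: (1 + 0.0299)^3 = 1.092409
Real value = $7,600.00 / 1.092409 = $6,957.10

$6,957.10


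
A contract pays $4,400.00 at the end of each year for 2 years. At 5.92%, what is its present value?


Formula: PV = PMT * (1 - (1+r)^(-n)) / r
Discount factor: (1 + 0.0592)^(-2) = 0.891341
Bracket: 1 - 0.891341 = 0.108659
PV = $4,400.00 * 0.108659 / 0.0592 = $8,075.98

$8,075.98


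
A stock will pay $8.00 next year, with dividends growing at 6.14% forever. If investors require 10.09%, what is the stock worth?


Formula: P = D1 / (r - g)
Spread: r - g = 0.1009 - 0.0614 = 0.0395
Substituting: P = $8.00 / 0.0395
P = $202.53

$202.53


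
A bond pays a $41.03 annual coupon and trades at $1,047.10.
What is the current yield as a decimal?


Formula: Current yield = annual coupon / price
Substituting: CY = $41.03 / $1,047.10
CY = 0.039184

0.039184


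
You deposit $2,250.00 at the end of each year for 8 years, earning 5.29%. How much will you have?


Formula: FV = PMT * ((1+r)^n - 1) / r
Growth factor: (1 + 0.0529)^8 = 1.510417
Numerator: 1.510417 - 1 = 0.510417
FV = $2,250.00 * 0.510417 / 0.0529 = $21,709.63

$21,709.63


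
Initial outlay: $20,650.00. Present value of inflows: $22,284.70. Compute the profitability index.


Formula: PI = PV(cash flows) / initial investment
Substituting: PI = $22,284.70 / $20,650.00
PI = 1.0792

1.0792


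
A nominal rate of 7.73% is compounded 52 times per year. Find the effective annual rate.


Formula: EAR = (1 + r/m)^m - 1
Period rate: r/m = 0.0773 / 52 = 0.001487
Compounding: (1 + 0.001487)^52 = 1.080304
EAR = 1.080304 - 1 = 0.080304

0.080304


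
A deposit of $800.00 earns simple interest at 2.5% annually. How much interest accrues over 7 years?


Formula: I = P * r * t
Substituting: I = $800.00 * 0.025 * 7
Step: I = $800.00 * 0.175
I = $140.00

$140.00


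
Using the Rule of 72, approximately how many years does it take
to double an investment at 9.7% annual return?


Formula: Years ≈ 72 / r
Substituting: Years ≈ 72 / 9.7
Years ≈ 7.4

7.4 years


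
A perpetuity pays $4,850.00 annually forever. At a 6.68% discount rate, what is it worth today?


Formula: PV = C / r
Substituting: PV = $4,850.00 / 0.0668
PV = $72,604.79

$72,604.79


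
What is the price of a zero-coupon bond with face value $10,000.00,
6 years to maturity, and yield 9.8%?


Formula: Price = FV / (1 + r)^n
Substituting: Price = $10,000.00 / (1 + 0.098)^6
Discount factor: (1.098)^6 = 1.752323
Price = $10,000.00 / 1.752323 = $5,706.71

$5,706.71


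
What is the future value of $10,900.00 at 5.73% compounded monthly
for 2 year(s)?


Formula: FV = P * (1 + r/m)^(m*t)
Period rate: r/m = 0.0573 / 12 = 0.004775
Total periods: m*t = 12 * 2 = 24
Growth factor: (1 + 0.004775)^24 = 1.121119
FV = $10,900.00 * 1.121119 = $12,220.20

$12,220.20


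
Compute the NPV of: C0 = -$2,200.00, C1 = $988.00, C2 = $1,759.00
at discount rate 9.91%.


Formula: NPV = C0 + C1/(1+r) + C2/(1+r)^2
Discount C1: $988.00 / (1 + 0.0991) = $898.92
Discount C2: $1,759.00 / (1 + 0.0991)^2 = $1,456.10
NPV = -$2,200.00 + $898.92 + $1,456.10 = $155.02

$155.02


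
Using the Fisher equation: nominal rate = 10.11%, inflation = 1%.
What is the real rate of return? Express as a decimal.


Formula: (1 + r_real) = (1 + r_nom) / (1 + inflation)
Substituting: (1 + r_real) = 1.1011 / 1.01
(1 + r_real) = 1.090198
r_real = 1.090198 - 1 = 0.090198

0.090198


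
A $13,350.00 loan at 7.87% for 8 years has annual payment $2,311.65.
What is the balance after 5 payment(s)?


Formula: Balance = PV*(1+r)^k - PMT*((1+r)^k - 1)/r
Growth: (1 + 0.0787)^5 = 1.460506
Accumulated factor: ((1+r)^k - 1)/r = 5.851412
Balance = $13,350.00 * 1.460506 - $2,311.65 * 5.851412
Balance = $5,971.34

$5,971.34


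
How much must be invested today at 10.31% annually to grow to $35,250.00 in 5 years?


Formula: PV = FV / (1 + r)^n
Substituting: PV = $35,250.00 / (1 + 0.1031)^5
Discount factor: (1.1031)^5 = 1.633332
PV = $35,250.00 / 1.633332 = $21,581.65

$21,581.65


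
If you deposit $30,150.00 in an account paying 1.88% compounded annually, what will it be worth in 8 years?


Formula: FV = P * (1 + r)^n
Substituting: FV = $30,150.00 * (1 + 0.0188)^8
Growth factor: (1.0188)^8 = 1.160677
FV = $30,150.00 * 1.160677 = $34,994.42

$34,994.42


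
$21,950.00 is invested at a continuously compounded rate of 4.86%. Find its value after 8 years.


Formula: FV = P * e^(r*t)
Exponent: r*t = 0.0486 * 8 = 0.3888
e^(0.3888) = 1.475209
FV = $21,950.00 * 1.475209 = $32,380.85

$32,380.85


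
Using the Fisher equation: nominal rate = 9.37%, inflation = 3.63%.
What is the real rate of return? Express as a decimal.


Formula: (1 + r_real) = (1 + r_nom) / (1 + inflation)
Substituting: (1 + r_real) = 1.0937 / 1.0363
(1 + r_real) = 1.055389
r_real = 1.055389 - 1 = 0.055389

0.055389


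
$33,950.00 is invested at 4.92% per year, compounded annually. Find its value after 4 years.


Formula: FV = P * (1 + r)^n
Substituting: FV = $33,950.00 * (1 + 0.0492)^4
Growth factor: (1.0492)^4 = 1.211806
FV = $33,950.00 * 1.211806 = $41,140.82

$41,140.82


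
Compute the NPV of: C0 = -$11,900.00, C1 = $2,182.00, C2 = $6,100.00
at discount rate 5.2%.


Formula: NPV = C0 + C1/(1+r) + C2/(1+r)^2
Discount C1: $2,182.00 / (1 + 0.052) = $2,074.14
Discount C2: $6,100.00 / (1 + 0.052)^2 = $5,511.86
NPV = -$11,900.00 + $2,074.14 + $5,511.86 = -$4,313.99

-$4,313.99


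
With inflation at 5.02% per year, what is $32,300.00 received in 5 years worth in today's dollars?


Formula: Real value = nominal / (1 + inflation)^years
Price level: (1 + 0.0502)^5 = 1.277498
Real value = $32,300.00 / 1.277498 = $25,283.81

$25,283.81


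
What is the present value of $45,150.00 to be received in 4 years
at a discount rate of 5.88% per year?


Formula: PV = FV / (1 + r)^n
Substituting: PV = $45,150.00 / (1 + 0.0588)^4
Discount factor: (1.0588)^4 = 1.25677
PV = $45,150.00 / 1.25677 = $35,925.43

$35,925.43


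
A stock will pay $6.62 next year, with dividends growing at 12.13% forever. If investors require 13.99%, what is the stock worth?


Formula: P = D1 / (r - g)
Spread: r - g = 0.1399 - 0.1213 = 0.0186
Substituting: P = $6.62 / 0.0186
P = $355.91

$355.91


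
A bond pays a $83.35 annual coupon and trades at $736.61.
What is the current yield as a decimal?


Formula: Current yield = annual coupon / price
Substituting: CY = $83.35 / $736.61
CY = 0.113154

0.113154


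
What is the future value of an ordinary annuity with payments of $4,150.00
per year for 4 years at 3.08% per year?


Formula: FV = PMT * ((1+r)^n - 1) / r
Growth factor: (1 + 0.0308)^4 = 1.12901
Numerator: 1.12901 - 1 = 0.12901
FV = $4,150.00 * 0.12901 / 0.0308 = $17,382.79

$17,382.79


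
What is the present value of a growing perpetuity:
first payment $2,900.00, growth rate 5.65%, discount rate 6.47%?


Formula: PV = C / (r - g)
Spread: r - g = 0.0647 - 0.0565 = 0.0082
Substituting: PV = $2,900.00 / 0.0082
PV = $353,658.54

$353,658.54


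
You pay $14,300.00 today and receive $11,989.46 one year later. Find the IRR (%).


Formula: IRR = C1/C0 - 1
Substituting: IRR = $11,989.46 / $14,300.00 - 1
Ratio: 0.838424 - 1 = -0.161576
IRR = -16.1576%

-16.1576%


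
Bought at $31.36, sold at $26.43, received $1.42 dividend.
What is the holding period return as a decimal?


Formula: HPR = (P1 - P0 + D) / P0
Gain: $26.43 - $31.36 + $1.42 = -$3.51
HPR = -$3.51 / $31.36 = -0.1119

-0.1119


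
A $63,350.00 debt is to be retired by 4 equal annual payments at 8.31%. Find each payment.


Formula: PMT = PV * r / (1 - (1+r)^(-n))
Denominator: 1 - (1 + 0.0831)^(-4) = 0.273349
Numerator: $63,350.00 * 0.0831 = 5264.385
PMT = 5264.385 / 0.273349 = $19,258.83

$19,258.83


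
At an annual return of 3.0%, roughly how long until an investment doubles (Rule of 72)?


Formula: Years ≈ 72 / r
Substituting: Years ≈ 72 / 3.0
Years ≈ 24.0

24.0 years


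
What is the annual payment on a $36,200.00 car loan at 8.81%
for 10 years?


Formula: PMT = PV * r / (1 - (1+r)^(-n))
Denominator: 1 - (1 + 0.0881)^(-10) = 0.570155
Numerator: $36,200.00 * 0.0881 = 3189.22
PMT = 3189.22 / 0.570155 = $5,593.60

$5,593.60


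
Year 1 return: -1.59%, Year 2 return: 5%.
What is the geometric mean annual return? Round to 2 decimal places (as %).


Formula: Geometric mean = ((1+r1)*(1+r2))^(1/2) - 1
Product: (1 + -0.0159) * (1 + 0.05) = 0.9841 * 1.05 = 1.033305
Square root: 1.033305^0.5 = 1.016516
Geometric mean = 1.016516 - 1 = 0.016516
As percentage: 1.65%

1.65%


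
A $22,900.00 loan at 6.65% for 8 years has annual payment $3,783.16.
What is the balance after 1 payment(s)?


Formula: Balance = PV*(1+r)^k - PMT*((1+r)^k - 1)/r
Growth: (1 + 0.0665)^1 = 1.0665
Accumulated factor: ((1+r)^k - 1)/r = 1.0
Balance = $22,900.00 * 1.0665 - $3,783.16 * 1.0
Balance = $20,639.69

$20,639.69


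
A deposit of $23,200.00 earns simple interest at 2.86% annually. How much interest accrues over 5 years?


Formula: I = P * r * t
Substituting: I = $23,200.00 * 0.0286 * 5
Step: I = $23,200.00 * 0.143
I = $3,317.60

$3,317.60


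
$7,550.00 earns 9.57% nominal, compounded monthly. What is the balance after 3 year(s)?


Formula: FV = P * (1 + r/m)^(m*t)
Period rate: r/m = 0.0957 / 12 = 0.007975
Total periods: m*t = 12 * 3 = 36
Growth factor: (1 + 0.007975)^36 = 1.331041
FV = $7,550.00 * 1.331041 = $10,049.36

$10,049.36


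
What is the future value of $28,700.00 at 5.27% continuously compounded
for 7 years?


Formula: FV = P * e^(r*t)
Exponent: r*t = 0.0527 * 7 = 0.3689
e^(0.3689) = 1.446143
FV = $28,700.00 * 1.446143 = $41,504.30

$41,504.30


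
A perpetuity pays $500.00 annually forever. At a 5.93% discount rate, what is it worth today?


Formula: PV = C / r
Substituting: PV = $500.00 / 0.0593
PV = $8,431.70

$8,431.70


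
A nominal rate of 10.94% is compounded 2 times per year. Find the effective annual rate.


Formula: EAR = (1 + r/m)^m - 1
Period rate: r/m = 0.1094 / 2 = 0.0547
Compounding: (1 + 0.0547)^2 = 1.112392
EAR = 1.112392 - 1 = 0.112392

0.112392


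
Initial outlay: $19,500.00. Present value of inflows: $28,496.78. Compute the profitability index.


Formula: PI = PV(cash flows) / initial investment
Substituting: PI = $28,496.78 / $19,500.00
PI = 1.4614

1.4614


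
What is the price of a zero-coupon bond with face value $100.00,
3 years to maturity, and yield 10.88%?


Formula: Price = FV / (1 + r)^n
Substituting: Price = $100.00 / (1 + 0.1088)^3
Discount factor: (1.1088)^3 = 1.3632
Price = $100.00 / 1.3632 = $73.36

$73.36


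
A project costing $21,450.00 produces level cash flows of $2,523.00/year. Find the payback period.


Formula: Payback = investment / annual cash flow
Substituting: Payback = $21,450.00 / $2,523.00
Payback = 8.5018 years

8.5018 years


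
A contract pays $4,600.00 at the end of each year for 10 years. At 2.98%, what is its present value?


Formula: PV = PMT * (1 - (1+r)^(-n)) / r
Discount factor: (1 + 0.0298)^(-10) = 0.74554
Bracket: 1 - 0.74554 = 0.25446
PV = $4,600.00 * 0.25446 / 0.0298 = $39,279.01

$39,279.01


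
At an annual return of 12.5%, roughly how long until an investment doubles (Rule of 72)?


Formula: Years ≈ 72 / r
Substituting: Years ≈ 72 / 12.5
Years ≈ 5.8

5.8 years


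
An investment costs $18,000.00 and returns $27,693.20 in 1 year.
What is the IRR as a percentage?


Formula: IRR = C1/C0 - 1
Substituting: IRR = $27,693.20 / $18,000.00 - 1
Ratio: 1.538511 - 1 = 0.538511
IRR = 53.8511%

53.8511%


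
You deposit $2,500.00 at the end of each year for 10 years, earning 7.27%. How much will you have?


Formula: FV = PMT * ((1+r)^n - 1) / r
Growth factor: (1 + 0.0727)^10 = 2.017357
Numerator: 2.017357 - 1 = 1.017357
FV = $2,500.00 * 1.017357 / 0.0727 = $34,984.77

$34,984.77


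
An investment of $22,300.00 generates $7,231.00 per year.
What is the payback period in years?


Formula: Payback = investment / annual cash flow
Substituting: Payback = $22,300.00 / $7,231.00
Payback = 3.0839 years

3.0839 years


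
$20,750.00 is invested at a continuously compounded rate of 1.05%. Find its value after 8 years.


Formula: FV = P * e^(r*t)
Exponent: r*t = 0.0105 * 8 = 0.084
e^(0.084) = 1.087629
FV = $20,750.00 * 1.087629 = $22,568.30

$22,568.30


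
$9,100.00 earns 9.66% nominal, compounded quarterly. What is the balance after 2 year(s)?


Formula: FV = P * (1 + r/m)^(m*t)
Period rate: r/m = 0.0966 / 4 = 0.02415
Total periods: m*t = 4 * 2 = 8
Growth factor: (1 + 0.02415)^8 = 1.210343
FV = $9,100.00 * 1.210343 = $11,014.12

$11,014.12


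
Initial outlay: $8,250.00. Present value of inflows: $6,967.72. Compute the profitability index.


Formula: PI = PV(cash flows) / initial investment
Substituting: PI = $6,967.72 / $8,250.00
PI = 0.8446

0.8446


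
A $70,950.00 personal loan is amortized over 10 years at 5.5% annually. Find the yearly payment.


Formula: PMT = PV * r / (1 - (1+r)^(-n))
Denominator: 1 - (1 + 0.055)^(-10) = 0.414569
Numerator: $70,950.00 * 0.055 = 3902.25
PMT = 3902.25 / 0.414569 = $9,412.78

$9,412.78


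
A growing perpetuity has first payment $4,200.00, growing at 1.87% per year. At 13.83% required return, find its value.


Formula: PV = C / (r - g)
Spread: r - g = 0.1383 - 0.0187 = 0.1196
Substituting: PV = $4,200.00 / 0.1196
PV = $35,117.06

$35,117.06


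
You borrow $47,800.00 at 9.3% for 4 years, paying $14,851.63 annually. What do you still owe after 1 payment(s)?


Formula: Balance = PV*(1+r)^k - PMT*((1+r)^k - 1)/r
Growth: (1 + 0.093)^1 = 1.093
Accumulated factor: ((1+r)^k - 1)/r = 1.0
Balance = $47,800.00 * 1.093 - $14,851.63 * 1.0
Balance = $37,393.77

$37,393.77


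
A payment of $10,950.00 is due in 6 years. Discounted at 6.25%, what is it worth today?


Formula: PV = FV / (1 + r)^n
Substituting: PV = $10,950.00 / (1 + 0.0625)^6
Discount factor: (1.0625)^6 = 1.438711
PV = $10,950.00 / 1.438711 = $7,610.98

$7,610.98


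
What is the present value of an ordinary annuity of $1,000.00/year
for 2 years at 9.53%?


Formula: PV = PMT * (1 - (1+r)^(-n)) / r
Discount factor: (1 + 0.0953)^(-2) = 0.833554
Bracket: 1 - 0.833554 = 0.166446
PV = $1,000.00 * 0.166446 / 0.0953 = $1,746.55

$1,746.55


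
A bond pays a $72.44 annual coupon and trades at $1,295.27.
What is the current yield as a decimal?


Formula: Current yield = annual coupon / price
Substituting: CY = $72.44 / $1,295.27
CY = 0.055927

0.055927


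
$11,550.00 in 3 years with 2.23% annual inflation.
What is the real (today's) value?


Formula: Real value = nominal / (1 + inflation)^years
Price level: (1 + 0.0223)^3 = 1.068403
Real value = $11,550.00 / 1.068403 = $10,810.53

$10,810.53


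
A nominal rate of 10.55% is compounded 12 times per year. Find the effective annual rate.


Formula: EAR = (1 + r/m)^m - 1
Period rate: r/m = 0.1055 / 12 = 0.008792
Compounding: (1 + 0.008792)^12 = 1.110754
EAR = 1.110754 - 1 = 0.110754

0.110754


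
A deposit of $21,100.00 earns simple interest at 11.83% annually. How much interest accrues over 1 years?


Formula: I = P * r * t
Substituting: I = $21,100.00 * 0.1183 * 1
Step: I = $21,100.00 * 0.1183
I = $2,496.13

$2,496.13


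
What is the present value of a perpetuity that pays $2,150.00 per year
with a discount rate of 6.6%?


Formula: PV = C / r
Substituting: PV = $2,150.00 / 0.066
PV = $32,575.76

$32,575.76


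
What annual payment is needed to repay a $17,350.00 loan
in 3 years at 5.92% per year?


Formula: PMT = PV * r / (1 - (1+r)^(-n))
Denominator: 1 - (1 + 0.0592)^(-3) = 0.158477
Numerator: $17,350.00 * 0.0592 = 1027.12
PMT = 1027.12 / 0.158477 = $6,481.20

$6,481.20


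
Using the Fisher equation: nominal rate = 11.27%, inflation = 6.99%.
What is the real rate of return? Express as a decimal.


Formula: (1 + r_real) = (1 + r_nom) / (1 + inflation)
Substituting: (1 + r_real) = 1.1127 / 1.0699
(1 + r_real) = 1.040004
r_real = 1.040004 - 1 = 0.040004

0.040004


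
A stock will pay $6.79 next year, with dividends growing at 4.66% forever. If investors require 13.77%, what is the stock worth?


Formula: P = D1 / (r - g)
Spread: r - g = 0.1377 - 0.0466 = 0.0911
Substituting: P = $6.79 / 0.0911
P = $74.53

$74.53


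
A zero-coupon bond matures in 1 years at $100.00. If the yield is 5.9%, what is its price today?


Formula: Price = FV / (1 + r)^n
Substituting: Price = $100.00 / (1 + 0.059)^1
Discount factor: (1.059)^1 = 1.059
Price = $100.00 / 1.059 = $94.43

$94.43


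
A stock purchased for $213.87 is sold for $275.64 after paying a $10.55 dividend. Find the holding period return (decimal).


Formula: HPR = (P1 - P0 + D) / P0
Gain: $275.64 - $213.87 + $10.55 = $72.32
HPR = $72.32 / $213.87 = 0.3381

0.3381


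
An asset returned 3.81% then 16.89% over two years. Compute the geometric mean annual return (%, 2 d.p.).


Formula: Geometric mean = ((1+r1)*(1+r2))^(1/2) - 1
Product: (1 + 0.0381) * (1 + 0.1689) = 1.0381 * 1.1689 = 1.213435
Square root: 1.213435^0.5 = 1.10156
Geometric mean = 1.10156 - 1 = 0.10156
As percentage: 10.16%

10.16%


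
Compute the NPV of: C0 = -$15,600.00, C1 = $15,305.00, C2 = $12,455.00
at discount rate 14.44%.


Formula: NPV = C0 + C1/(1+r) + C2/(1+r)^2
Discount C1: $15,305.00 / (1 + 0.1444) = $13,373.82
Discount C2: $12,455.00 / (1 + 0.1444)^2 = $9,510.16
NPV = -$15,600.00 + $13,373.82 + $9,510.16 = $7,283.98

$7,283.98


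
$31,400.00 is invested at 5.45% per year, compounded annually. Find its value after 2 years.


Formula: FV = P * (1 + r)^n
Substituting: FV = $31,400.00 * (1 + 0.0545)^2
Growth factor: (1.0545)^2 = 1.11197
FV = $31,400.00 * 1.11197 = $34,915.87

$34,915.87


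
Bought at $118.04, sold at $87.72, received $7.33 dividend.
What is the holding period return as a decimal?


Formula: HPR = (P1 - P0 + D) / P0
Gain: $87.72 - $118.04 + $7.33 = -$22.99
HPR = -$22.99 / $118.04 = -0.1948

-0.1948


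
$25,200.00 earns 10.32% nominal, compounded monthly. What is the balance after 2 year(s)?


Formula: FV = P * (1 + r/m)^(m*t)
Period rate: r/m = 0.1032 / 12 = 0.0086
Total periods: m*t = 12 * 2 = 24
Growth factor: (1 + 0.0086)^24 = 1.228161
FV = $25,200.00 * 1.228161 = $30,949.65

$30,949.65


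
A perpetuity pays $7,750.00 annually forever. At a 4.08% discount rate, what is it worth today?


Formula: PV = C / r
Substituting: PV = $7,750.00 / 0.0408
PV = $189,950.98

$189,950.98


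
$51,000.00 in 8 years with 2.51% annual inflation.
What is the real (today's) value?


Formula: Real value = nominal / (1 + inflation)^years
Price level: (1 + 0.0251)^8 = 1.219354
Real value = $51,000.00 / 1.219354 = $41,825.42

$41,825.42


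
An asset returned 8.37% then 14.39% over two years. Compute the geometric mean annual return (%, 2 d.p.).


Formula: Geometric mean = ((1+r1)*(1+r2))^(1/2) - 1
Product: (1 + 0.0837) * (1 + 0.1439) = 1.0837 * 1.1439 = 1.239644
Square root: 1.239644^0.5 = 1.113393
Geometric mean = 1.113393 - 1 = 0.113393
As percentage: 11.34%

11.34%
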